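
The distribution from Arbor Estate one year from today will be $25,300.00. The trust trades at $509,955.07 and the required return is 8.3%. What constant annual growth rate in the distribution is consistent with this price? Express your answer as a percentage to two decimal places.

3.34%

P = D₁/(r−g) ⇒ g = r − D₁/P = 0.083 − $25,300.00/$509,955.07 = 0.033388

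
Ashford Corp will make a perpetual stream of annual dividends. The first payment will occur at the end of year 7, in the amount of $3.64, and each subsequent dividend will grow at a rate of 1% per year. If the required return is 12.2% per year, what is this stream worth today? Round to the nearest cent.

Value at end of year 6: C₁ / (r − g) = $3.64 / (0.122 − 0.01) = $32.5000
Discount to today: PV = $32.5000 / (1 + 0.122)^6 = $32.5000 / 1.995065 = $16.29

$16.29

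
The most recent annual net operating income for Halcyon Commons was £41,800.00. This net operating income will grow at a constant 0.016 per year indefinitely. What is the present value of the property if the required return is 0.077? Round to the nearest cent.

D₁ = D₀ × (1 + g) = £41,800.00 × 1.016 = £42,468.8000
Growing perpetuity: P = D₁ / (r − g) = £42,468.8000 / (0.077 − 0.016) = £696,209.84

£696209.84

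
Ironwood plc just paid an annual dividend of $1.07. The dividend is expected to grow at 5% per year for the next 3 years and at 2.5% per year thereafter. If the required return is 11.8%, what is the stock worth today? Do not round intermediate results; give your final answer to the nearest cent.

$12.60

D_1 = 1.12350
D_2 = 1.17968
D_3 = 1.23866
Terminal value at year 3: TV = D_3×(1+g_2)/(r−g_2) = 1.26963/0.093 = 13.65188
P_0 = D_1/(1+r)^1 + D_2/(1+r)^2 + D_3/(1+r)^3 + TV/(1+r)^3
    = 1.00492 + 0.94380 + 0.88639 + 9.76938 = 12.60449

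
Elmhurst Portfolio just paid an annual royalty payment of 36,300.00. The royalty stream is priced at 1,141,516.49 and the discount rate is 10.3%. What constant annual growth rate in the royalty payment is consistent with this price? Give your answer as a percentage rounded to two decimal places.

P = D₀(1+g)/(r−g) ⇒ P(r−g) = D₀(1+g) ⇒ g(P+D₀) = P·r − D₀
g = (P·r − D₀)/(P + D₀) = (1,141,516.49×0.103 − 36,300.00) / (1,141,516.49 + 36,300.00) = 0.069006

6.90%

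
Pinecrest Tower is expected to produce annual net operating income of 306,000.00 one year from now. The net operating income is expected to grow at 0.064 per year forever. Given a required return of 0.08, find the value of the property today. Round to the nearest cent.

Growing perpetuity: P = D₁ / (r − g) = 306,000.0000 / (0.08 − 0.064) = 19,125,000.00

19125000.00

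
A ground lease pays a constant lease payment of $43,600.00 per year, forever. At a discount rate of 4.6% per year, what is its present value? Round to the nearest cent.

$947826.09

Level perpetuity: PV = C / r = $43,600.00 / 0.046 = $947,826.09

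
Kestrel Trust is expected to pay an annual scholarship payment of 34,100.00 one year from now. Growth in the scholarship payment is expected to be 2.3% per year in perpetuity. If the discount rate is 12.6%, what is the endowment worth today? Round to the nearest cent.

Growing perpetuity: P = D₁ / (r − g) = 34,100.0000 / (0.126 − 0.023) = 331,067.96

331067.96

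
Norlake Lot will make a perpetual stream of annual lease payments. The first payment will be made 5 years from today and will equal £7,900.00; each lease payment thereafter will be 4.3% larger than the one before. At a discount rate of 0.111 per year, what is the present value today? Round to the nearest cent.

£76253.88

Value at end of year 4: C₁ / (r − g) = £7,900.00 / (0.111 − 0.043) = £116,176.4706
Discount to today: PV = £116,176.4706 / (1 + 0.111)^4 = £116,176.4706 / 1.523548 = £76,253.88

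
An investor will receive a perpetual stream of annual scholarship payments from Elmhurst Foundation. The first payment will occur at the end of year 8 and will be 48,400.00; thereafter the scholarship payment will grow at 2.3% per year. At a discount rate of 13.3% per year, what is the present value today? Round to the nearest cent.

Value at end of year 7: C₁ / (r − g) = 48,400.00 / (0.133 − 0.023) = 440,000.0000
Discount to today: PV = 440,000.0000 / (1 + 0.133)^7 = 440,000.0000 / 2.396676 = 183,587.58

183587.58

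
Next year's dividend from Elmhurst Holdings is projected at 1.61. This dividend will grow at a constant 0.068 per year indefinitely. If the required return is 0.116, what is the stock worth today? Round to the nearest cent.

Growing perpetuity: P = D₁ / (r − g) = 1.6100 / (0.116 − 0.068) = 33.54

33.54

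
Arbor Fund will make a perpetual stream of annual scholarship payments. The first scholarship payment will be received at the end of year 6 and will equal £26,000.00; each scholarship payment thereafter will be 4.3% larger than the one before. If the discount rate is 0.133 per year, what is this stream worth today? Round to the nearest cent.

£154732.41

Value at end of year 5: C₁ / (r − g) = £26,000.00 / (0.133 − 0.043) = £288,888.8889
Discount to today: PV = £288,888.8889 / (1 + 0.133)^5 = £288,888.8889 / 1.867022 = £154,732.41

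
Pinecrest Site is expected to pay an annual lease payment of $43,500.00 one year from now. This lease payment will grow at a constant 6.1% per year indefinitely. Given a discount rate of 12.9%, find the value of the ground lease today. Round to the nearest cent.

Growing perpetuity: P = D₁ / (r − g) = $43,500.0000 / (0.129 − 0.061) = $639,705.88

$639705.88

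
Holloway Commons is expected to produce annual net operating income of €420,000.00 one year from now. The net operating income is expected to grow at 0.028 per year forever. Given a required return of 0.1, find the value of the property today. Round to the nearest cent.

Growing perpetuity: P = D₁ / (r − g) = €420,000.0000 / (0.1 − 0.028) = €5,833,333.33

€5833333.33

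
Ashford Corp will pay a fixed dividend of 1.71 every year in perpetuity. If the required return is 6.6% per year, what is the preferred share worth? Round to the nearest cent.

25.91

Level perpetuity: PV = C / r = 1.71 / 0.066 = 25.91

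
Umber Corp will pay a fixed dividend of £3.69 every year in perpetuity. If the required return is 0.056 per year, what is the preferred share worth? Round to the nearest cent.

Level perpetuity: PV = C / r = £3.69 / 0.056 = £65.89

£65.89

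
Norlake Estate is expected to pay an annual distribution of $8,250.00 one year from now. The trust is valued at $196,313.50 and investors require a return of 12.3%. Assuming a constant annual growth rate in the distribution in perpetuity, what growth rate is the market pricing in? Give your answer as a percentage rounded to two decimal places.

8.10%

P = D₁/(r−g) ⇒ g = r − D₁/P = 0.123 − $8,250.00/$196,313.50 = 0.080975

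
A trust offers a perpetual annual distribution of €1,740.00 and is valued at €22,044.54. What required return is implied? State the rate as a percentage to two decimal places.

P = C/r ⇒ r = C/P = €1,740.00/€22,044.54 = 0.078931

7.89%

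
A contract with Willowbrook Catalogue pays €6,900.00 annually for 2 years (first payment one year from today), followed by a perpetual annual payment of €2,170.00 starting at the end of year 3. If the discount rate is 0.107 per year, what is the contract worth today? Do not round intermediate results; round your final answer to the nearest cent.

€28412.99

PV of 2-year annuity: €6,900.00 × [1 − (1+0.107)^−2] / 0.107 = 11863.65161
Perpetuity value at year 2: €2,170.00 / 0.107 = 20280.37383
PV of perpetuity: 20280.37383 / (1+0.107)^2 = 16549.34137
Total PV = 11863.65161 + 16549.34137 = 28412.99298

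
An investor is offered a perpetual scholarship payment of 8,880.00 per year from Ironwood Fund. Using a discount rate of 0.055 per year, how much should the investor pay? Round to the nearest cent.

161454.55

Level perpetuity: PV = C / r = 8,880.00 / 0.055 = 161,454.55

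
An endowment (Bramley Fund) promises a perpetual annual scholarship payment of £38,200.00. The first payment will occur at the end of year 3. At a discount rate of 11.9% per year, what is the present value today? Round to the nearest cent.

Value at end of year 2: C / r = £38,200.00 / 0.119 = £321,008.4034
Discount to today: PV = £321,008.4034 / (1 + 0.119)^2 = £321,008.4034 / 1.252161 = £256,363.52

£256363.52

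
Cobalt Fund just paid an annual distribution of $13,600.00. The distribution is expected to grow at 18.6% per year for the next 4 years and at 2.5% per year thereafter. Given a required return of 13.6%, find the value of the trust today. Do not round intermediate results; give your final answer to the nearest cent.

$209853.99

D_1 = 16129.60000
D_2 = 19129.70560
D_3 = 22687.83084
D_4 = 26907.76738
Terminal value at year 4: TV = D_4×(1+g_2)/(r−g_2) = 27580.46156/0.111 = 248472.62669
P_0 = D_1/(1+r)^1 + D_2/(1+r)^2 + D_3/(1+r)^3 + D_4/(1+r)^4 + TV/(1+r)^4
    = 14198.59155 + 14823.52956 + 15475.97364 + 16157.13445 + 149198.76408 = 209853.99328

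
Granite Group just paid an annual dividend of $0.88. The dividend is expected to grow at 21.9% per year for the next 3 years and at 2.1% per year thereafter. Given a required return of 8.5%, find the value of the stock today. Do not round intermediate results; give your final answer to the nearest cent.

D_1 = 1.07272
D_2 = 1.30765
D_3 = 1.59402
Terminal value at year 3: TV = D_3×(1+g_2)/(r−g_2) = 1.62749/0.064 = 25.42960
P_0 = D_1/(1+r)^1 + D_2/(1+r)^2 + D_3/(1+r)^3 + TV/(1+r)^3
    = 0.98868 + 1.11079 + 1.24797 + 19.90904 = 23.25648

$23.26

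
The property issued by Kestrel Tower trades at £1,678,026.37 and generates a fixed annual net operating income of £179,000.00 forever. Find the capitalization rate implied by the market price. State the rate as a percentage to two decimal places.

10.67%

P = C/r ⇒ r = C/P = £179,000.00/£1,678,026.37 = 0.106673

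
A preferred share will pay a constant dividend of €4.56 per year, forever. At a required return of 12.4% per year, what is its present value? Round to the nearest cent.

Level perpetuity: PV = C / r = €4.56 / 0.124 = €36.77

€36.77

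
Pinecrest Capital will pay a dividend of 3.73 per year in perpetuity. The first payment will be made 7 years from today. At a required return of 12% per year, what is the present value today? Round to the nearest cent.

Value at end of year 6: C / r = 3.73 / 0.12 = 31.0833
Discount to today: PV = 31.0833 / (1 + 0.12)^6 = 31.0833 / 1.973823 = 15.75

15.75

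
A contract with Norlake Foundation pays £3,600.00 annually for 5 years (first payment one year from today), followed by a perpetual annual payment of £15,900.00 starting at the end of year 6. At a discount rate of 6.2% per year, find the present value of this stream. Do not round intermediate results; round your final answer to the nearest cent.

PV of 5-year annuity: £3,600.00 × [1 − (1+0.062)^−5] / 0.062 = 15082.35701
Perpetuity value at year 5: £15,900.00 / 0.062 = 256451.61290
PV of perpetuity: 256451.61290 / (1+0.062)^5 = 189837.86943
Total PV = 15082.35701 + 189837.86943 = 204920.22644

£204920.23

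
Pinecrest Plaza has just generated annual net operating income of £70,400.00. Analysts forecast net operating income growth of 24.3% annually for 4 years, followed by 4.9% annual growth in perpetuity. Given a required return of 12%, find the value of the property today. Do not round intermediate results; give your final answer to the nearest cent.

£1945864.17

D_1 = 87507.20000
D_2 = 108771.44960
D_3 = 135202.91185
D_4 = 168057.21943
Terminal value at year 4: TV = D_4×(1+g_2)/(r−g_2) = 176292.02319/0.071 = 2482986.24205
P_0 = D_1/(1+r)^1 + D_2/(1+r)^2 + D_3/(1+r)^3 + D_4/(1+r)^4 + TV/(1+r)^4
    = 78131.42857 + 86711.93367 + 96234.76210 + 106803.40116 + 1577982.64525 = 1945864.17076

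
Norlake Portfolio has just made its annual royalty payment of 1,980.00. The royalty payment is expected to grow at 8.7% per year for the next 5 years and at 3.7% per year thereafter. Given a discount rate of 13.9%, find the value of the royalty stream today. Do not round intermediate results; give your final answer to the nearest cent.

D_1 = 2152.26000
D_2 = 2339.50662
D_3 = 2543.04370
D_4 = 2764.28850
D_5 = 3004.78160
Terminal value at year 5: TV = D_5×(1+g_2)/(r−g_2) = 3115.95852/0.102 = 30548.61290
P_0 = D_1/(1+r)^1 + D_2/(1+r)^2 + D_3/(1+r)^3 + D_4/(1+r)^4 + D_5/(1+r)^5 + TV/(1+r)^5
    = 1889.60492 + 1803.33674 + 1721.00705 + 1642.43606 + 1567.45214 + 15935.76347 = 24559.60037

24559.60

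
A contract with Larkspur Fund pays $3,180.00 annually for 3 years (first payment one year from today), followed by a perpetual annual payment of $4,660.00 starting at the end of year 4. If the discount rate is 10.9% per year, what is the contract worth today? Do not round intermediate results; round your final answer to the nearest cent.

PV of 3-year annuity: $3,180.00 × [1 − (1+0.109)^−3] / 0.109 = 7784.54838
Perpetuity value at year 3: $4,660.00 / 0.109 = 42752.29358
PV of perpetuity: 42752.29358 / (1+0.109)^3 = 31344.74783
Total PV = 7784.54838 + 31344.74783 = 39129.29622

$39129.30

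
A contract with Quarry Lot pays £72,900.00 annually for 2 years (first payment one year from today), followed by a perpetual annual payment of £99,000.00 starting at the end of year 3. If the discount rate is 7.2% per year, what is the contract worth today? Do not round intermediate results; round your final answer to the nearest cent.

£1327941.22

PV of 2-year annuity: £72,900.00 × [1 − (1+0.072)^−2] / 0.072 = 131440.04789
Perpetuity value at year 2: £99,000.00 / 0.072 = 1375000.00000
PV of perpetuity: 1375000.00000 / (1+0.072)^2 = 1196501.16953
Total PV = 131440.04789 + 1196501.16953 = 1327941.21742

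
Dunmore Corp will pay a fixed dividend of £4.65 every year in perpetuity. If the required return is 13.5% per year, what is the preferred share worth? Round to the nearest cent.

Level perpetuity: PV = C / r = £4.65 / 0.135 = £34.44

£34.44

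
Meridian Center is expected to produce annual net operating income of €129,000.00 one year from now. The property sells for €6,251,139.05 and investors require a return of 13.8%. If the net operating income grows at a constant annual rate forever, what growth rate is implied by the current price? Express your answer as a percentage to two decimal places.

P = D₁/(r−g) ⇒ g = r − D₁/P = 0.138 − €129,000.00/€6,251,139.05 = 0.117364

11.74%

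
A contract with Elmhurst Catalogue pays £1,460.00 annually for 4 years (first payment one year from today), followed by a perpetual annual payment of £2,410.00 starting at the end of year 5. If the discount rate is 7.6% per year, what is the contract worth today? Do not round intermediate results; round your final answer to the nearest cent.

£28535.79

PV of 4-year annuity: £1,460.00 × [1 − (1+0.076)^−4] / 0.076 = 4879.07482
Perpetuity value at year 4: £2,410.00 / 0.076 = 31710.52632
PV of perpetuity: 31710.52632 / (1+0.076)^4 = 23656.71103
Total PV = 4879.07482 + 23656.71103 = 28535.78585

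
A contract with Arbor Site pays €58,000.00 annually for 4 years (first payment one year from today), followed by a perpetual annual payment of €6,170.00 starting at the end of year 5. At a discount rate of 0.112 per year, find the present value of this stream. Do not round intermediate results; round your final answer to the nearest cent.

€215204.80

PV of 4-year annuity: €58,000.00 × [1 − (1+0.112)^−4] / 0.112 = 179176.15183
Perpetuity value at year 4: €6,170.00 / 0.112 = 55089.28571
PV of perpetuity: 55089.28571 / (1+0.112)^4 = 36028.65025
Total PV = 179176.15183 + 36028.65025 = 215204.80208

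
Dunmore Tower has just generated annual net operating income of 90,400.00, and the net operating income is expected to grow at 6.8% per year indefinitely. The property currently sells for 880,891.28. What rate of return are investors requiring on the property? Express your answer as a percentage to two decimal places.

17.76%

D₁ = 90,400.00 × 1.068 = 96,547.2000
P = D₁/(r − g) ⇒ r = D₁/P + g = 96,547.2000/880,891.28 + 0.068 = 0.109602 + 0.068 = 0.177602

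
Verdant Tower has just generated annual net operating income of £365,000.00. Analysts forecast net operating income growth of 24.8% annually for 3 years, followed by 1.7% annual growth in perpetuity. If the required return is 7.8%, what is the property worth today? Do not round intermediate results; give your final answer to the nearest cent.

£10920264.35

D_1 = 455520.00000
D_2 = 568488.96000
D_3 = 709474.22208
Terminal value at year 3: TV = D_3×(1+g_2)/(r−g_2) = 721535.28386/0.061 = 11828447.27632
P_0 = D_1/(1+r)^1 + D_2/(1+r)^2 + D_3/(1+r)^3 + TV/(1+r)^3
    = 422560.29685 + 489197.82047 + 566344.04447 + 9442162.18410 = 10920264.34589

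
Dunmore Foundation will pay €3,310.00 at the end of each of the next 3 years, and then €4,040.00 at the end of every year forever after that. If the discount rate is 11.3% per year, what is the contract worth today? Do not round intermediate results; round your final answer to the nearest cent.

PV of 3-year annuity: €3,310.00 × [1 − (1+0.113)^−3] / 0.113 = 8046.67722
Perpetuity value at year 3: €4,040.00 / 0.113 = 35752.21239
PV of perpetuity: 35752.21239 / (1+0.113)^3 = 25930.89034
Total PV = 8046.67722 + 25930.89034 = 33977.56756

€33977.57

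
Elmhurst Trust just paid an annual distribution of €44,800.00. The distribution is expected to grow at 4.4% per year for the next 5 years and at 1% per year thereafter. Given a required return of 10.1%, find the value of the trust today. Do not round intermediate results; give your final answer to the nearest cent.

D_1 = 46771.20000
D_2 = 48829.13280
D_3 = 50977.61464
D_4 = 53220.62969
D_5 = 55562.33739
Terminal value at year 5: TV = D_5×(1+g_2)/(r−g_2) = 56117.96077/0.091 = 616680.88756
P_0 = D_1/(1+r)^1 + D_2/(1+r)^2 + D_3/(1+r)^3 + D_4/(1+r)^4 + D_5/(1+r)^5 + TV/(1+r)^5
    = 42480.65395 + 40281.38304 + 38195.97084 + 36218.52276 + 34343.44937 + 381174.54796 = 572694.52791

€572694.53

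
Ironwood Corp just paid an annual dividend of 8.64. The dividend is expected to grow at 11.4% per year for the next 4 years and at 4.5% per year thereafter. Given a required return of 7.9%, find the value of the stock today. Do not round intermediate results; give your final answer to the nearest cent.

D_1 = 9.62496
D_2 = 10.72221
D_3 = 11.94454
D_4 = 13.30621
Terminal value at year 4: TV = D_4×(1+g_2)/(r−g_2) = 13.90499/0.034 = 408.97040
P_0 = D_1/(1+r)^1 + D_2/(1+r)^2 + D_3/(1+r)^3 + D_4/(1+r)^4 + TV/(1+r)^4
    = 8.92026 + 9.20961 + 9.50835 + 9.81677 + 301.72139 = 339.17638

339.18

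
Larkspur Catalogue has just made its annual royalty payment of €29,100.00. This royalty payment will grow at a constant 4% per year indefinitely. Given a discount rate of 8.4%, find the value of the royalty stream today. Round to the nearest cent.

€687818.18

D₁ = D₀ × (1 + g) = €29,100.00 × 1.04 = €30,264.0000
Growing perpetuity: P = D₁ / (r − g) = €30,264.0000 / (0.084 − 0.04) = €687,818.18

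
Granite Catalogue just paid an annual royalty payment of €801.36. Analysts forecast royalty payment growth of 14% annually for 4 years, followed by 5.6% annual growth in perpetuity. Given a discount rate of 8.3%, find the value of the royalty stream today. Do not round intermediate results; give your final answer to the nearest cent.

€42129.85

D_1 = 913.55040
D_2 = 1041.44746
D_3 = 1187.25010
D_4 = 1353.46511
Terminal value at year 4: TV = D_4×(1+g_2)/(r−g_2) = 1429.25916/0.027 = 52935.52445
P_0 = D_1/(1+r)^1 + D_2/(1+r)^2 + D_3/(1+r)^3 + D_4/(1+r)^4 + TV/(1+r)^4
    = 843.53684 + 887.93352 + 934.66686 + 983.85985 + 38479.85206 = 42129.84913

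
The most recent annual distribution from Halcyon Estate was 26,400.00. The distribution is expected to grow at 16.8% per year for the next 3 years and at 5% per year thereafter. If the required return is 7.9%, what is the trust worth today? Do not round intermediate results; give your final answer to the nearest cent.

1305436.38

D_1 = 30835.20000
D_2 = 36015.51360
D_3 = 42066.11988
Terminal value at year 3: TV = D_3×(1+g_2)/(r−g_2) = 44169.42588/0.029 = 1523083.65100
P_0 = D_1/(1+r)^1 + D_2/(1+r)^2 + D_3/(1+r)^3 + TV/(1+r)^3
    = 28577.57183 + 30934.75801 + 33486.37382 + 1212437.67291 = 1305436.37657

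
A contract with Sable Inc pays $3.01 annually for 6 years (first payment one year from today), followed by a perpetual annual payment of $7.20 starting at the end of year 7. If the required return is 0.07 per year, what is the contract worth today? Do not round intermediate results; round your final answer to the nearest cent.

PV of 6-year annuity: $3.01 × [1 − (1+0.07)^−6] / 0.07 = 14.34728
Perpetuity value at year 6: $7.20 / 0.07 = 102.85714
PV of perpetuity: 102.85714 / (1+0.07)^6 = 68.53806
Total PV = 14.34728 + 68.53806 = 82.88534

$82.89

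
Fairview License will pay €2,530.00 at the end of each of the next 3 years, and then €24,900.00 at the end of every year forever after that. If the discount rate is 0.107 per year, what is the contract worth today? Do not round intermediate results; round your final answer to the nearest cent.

PV of 3-year annuity: €2,530.00 × [1 − (1+0.107)^−3] / 0.107 = 6215.00053
Perpetuity value at year 3: €24,900.00 / 0.107 = 232710.28037
PV of perpetuity: 232710.28037 / (1+0.107)^3 = 171542.88383
Total PV = 6215.00053 + 171542.88383 = 177757.88436

€177757.88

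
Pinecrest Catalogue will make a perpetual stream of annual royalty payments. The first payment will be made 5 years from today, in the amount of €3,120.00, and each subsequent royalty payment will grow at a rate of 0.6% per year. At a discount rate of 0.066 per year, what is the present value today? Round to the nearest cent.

Value at end of year 4: C₁ / (r − g) = €3,120.00 / (0.066 − 0.006) = €52,000.0000
Discount to today: PV = €52,000.0000 / (1 + 0.066)^4 = €52,000.0000 / 1.291305 = €40,269.34

€40269.34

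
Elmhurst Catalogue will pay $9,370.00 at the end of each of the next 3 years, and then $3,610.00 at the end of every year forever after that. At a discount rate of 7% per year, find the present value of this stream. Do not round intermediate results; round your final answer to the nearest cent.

PV of 3-year annuity: $9,370.00 × [1 − (1+0.07)^−3] / 0.07 = 24589.84134
Perpetuity value at year 3: $3,610.00 / 0.07 = 51571.42857
PV of perpetuity: 51571.42857 / (1+0.07)^3 = 42097.64765
Total PV = 24589.84134 + 42097.64765 = 66687.48899

$66687.49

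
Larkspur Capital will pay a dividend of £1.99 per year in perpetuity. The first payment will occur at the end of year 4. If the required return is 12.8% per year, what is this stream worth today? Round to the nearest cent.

£10.83

Value at end of year 3: C / r = £1.99 / 0.128 = £15.5469
Discount to today: PV = £15.5469 / (1 + 0.128)^3 = £15.5469 / 1.435249 = £10.83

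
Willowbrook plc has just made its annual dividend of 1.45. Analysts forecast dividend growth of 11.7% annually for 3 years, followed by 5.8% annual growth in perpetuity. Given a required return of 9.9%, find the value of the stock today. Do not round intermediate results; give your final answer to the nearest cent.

43.78

D_1 = 1.61965
D_2 = 1.80915
D_3 = 2.02082
Terminal value at year 3: TV = D_3×(1+g_2)/(r−g_2) = 2.13803/0.041 = 52.14700
P_0 = D_1/(1+r)^1 + D_2/(1+r)^2 + D_3/(1+r)^3 + TV/(1+r)^3
    = 1.47375 + 1.49789 + 1.52242 + 39.28586 = 43.77991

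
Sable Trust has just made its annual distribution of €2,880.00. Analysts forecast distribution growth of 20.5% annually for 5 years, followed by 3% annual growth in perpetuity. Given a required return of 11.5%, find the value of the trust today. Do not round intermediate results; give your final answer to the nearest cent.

D_1 = 3470.40000
D_2 = 4181.83200
D_3 = 5039.10756
D_4 = 6072.12461
D_5 = 7316.91015
Terminal value at year 5: TV = D_5×(1+g_2)/(r−g_2) = 7536.41746/0.085 = 88663.73482
P_0 = D_1/(1+r)^1 + D_2/(1+r)^2 + D_3/(1+r)^3 + D_4/(1+r)^4 + D_5/(1+r)^5 + TV/(1+r)^5
    = 3112.46637 + 3363.69684 + 3635.20600 + 3928.63070 + 4245.73990 + 51448.37764 = 69734.11744

€69734.12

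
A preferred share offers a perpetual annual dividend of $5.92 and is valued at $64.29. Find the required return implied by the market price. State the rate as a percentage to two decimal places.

P = C/r ⇒ r = C/P = $5.92/$64.29 = 0.092083

9.21%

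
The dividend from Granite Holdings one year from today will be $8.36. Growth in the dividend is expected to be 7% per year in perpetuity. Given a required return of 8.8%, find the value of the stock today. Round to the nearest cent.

Growing perpetuity: P = D₁ / (r − g) = $8.3600 / (0.088 − 0.07) = $464.44

$464.44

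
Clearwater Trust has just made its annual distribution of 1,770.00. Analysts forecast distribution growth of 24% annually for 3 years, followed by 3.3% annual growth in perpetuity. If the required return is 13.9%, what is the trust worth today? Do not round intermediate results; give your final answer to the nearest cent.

28565.37

D_1 = 2194.80000
D_2 = 2721.55200
D_3 = 3374.72448
Terminal value at year 3: TV = D_3×(1+g_2)/(r−g_2) = 3486.09039/0.106 = 32887.64517
P_0 = D_1/(1+r)^1 + D_2/(1+r)^2 + D_3/(1+r)^3 + TV/(1+r)^3
    = 1926.95347 + 2097.82467 + 2283.84775 + 22256.74274 = 28565.36863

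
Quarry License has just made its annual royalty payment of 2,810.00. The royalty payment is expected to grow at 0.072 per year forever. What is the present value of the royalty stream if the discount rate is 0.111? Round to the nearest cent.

D₁ = D₀ × (1 + g) = 2,810.00 × 1.072 = 3,012.3200
Growing perpetuity: P = D₁ / (r − g) = 3,012.3200 / (0.111 − 0.072) = 77,238.97

77238.97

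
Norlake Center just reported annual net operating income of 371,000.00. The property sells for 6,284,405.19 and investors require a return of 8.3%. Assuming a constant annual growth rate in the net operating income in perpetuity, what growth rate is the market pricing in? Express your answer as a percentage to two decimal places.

2.26%

P = D₀(1+g)/(r−g) ⇒ P(r−g) = D₀(1+g) ⇒ g(P+D₀) = P·r − D₀
g = (P·r − D₀)/(P + D₀) = (6,284,405.19×0.083 − 371,000.00) / (6,284,405.19 + 371,000.00) = 0.022629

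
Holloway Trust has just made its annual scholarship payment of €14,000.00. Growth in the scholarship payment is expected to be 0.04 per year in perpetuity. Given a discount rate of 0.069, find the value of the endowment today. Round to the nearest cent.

€502068.97

D₁ = D₀ × (1 + g) = €14,000.00 × 1.04 = €14,560.0000
Growing perpetuity: P = D₁ / (r − g) = €14,560.0000 / (0.069 − 0.04) = €502,068.97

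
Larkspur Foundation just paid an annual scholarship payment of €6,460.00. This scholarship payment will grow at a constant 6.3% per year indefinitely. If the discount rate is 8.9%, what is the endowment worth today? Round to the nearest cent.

€264114.62

D₁ = D₀ × (1 + g) = €6,460.00 × 1.063 = €6,866.9800
Growing perpetuity: P = D₁ / (r − g) = €6,866.9800 / (0.089 − 0.063) = €264,114.62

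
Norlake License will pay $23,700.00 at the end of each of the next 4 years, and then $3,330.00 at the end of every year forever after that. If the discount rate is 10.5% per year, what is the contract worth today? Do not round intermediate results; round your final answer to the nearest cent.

$95591.72

PV of 4-year annuity: $23,700.00 × [1 − (1+0.105)^−4] / 0.105 = 74319.84259
Perpetuity value at year 4: $3,330.00 / 0.105 = 31714.28571
PV of perpetuity: 31714.28571 / (1+0.105)^4 = 21271.87745
Total PV = 74319.84259 + 21271.87745 = 95591.72004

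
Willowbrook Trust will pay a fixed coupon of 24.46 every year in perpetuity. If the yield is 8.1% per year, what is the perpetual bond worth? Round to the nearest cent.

301.98

Level perpetuity: PV = C / r = 24.46 / 0.081 = 301.98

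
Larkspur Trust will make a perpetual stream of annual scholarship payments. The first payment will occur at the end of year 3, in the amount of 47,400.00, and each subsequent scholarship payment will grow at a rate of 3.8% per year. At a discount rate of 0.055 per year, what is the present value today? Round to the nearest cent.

Value at end of year 2: C₁ / (r − g) = 47,400.00 / (0.055 − 0.038) = 2,788,235.2941
Discount to today: PV = 2,788,235.2941 / (1 + 0.055)^2 = 2,788,235.2941 / 1.113025 = 2,505,096.74

2505096.74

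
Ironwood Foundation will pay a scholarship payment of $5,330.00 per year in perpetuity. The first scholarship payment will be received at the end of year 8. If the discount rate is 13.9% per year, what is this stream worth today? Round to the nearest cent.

Value at end of year 7: C / r = $5,330.00 / 0.139 = $38,345.3237
Discount to today: PV = $38,345.3237 / (1 + 0.139)^7 = $38,345.3237 / 2.486944 = $15,418.65

$15418.65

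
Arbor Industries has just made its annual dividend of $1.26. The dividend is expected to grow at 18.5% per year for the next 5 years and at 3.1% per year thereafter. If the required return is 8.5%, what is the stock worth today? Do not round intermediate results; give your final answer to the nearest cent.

D_1 = 1.49310
D_2 = 1.76932
D_3 = 2.09665
D_4 = 2.48453
D_5 = 2.94417
Terminal value at year 5: TV = D_5×(1+g_2)/(r−g_2) = 3.03544/0.054 = 56.21176
P_0 = D_1/(1+r)^1 + D_2/(1+r)^2 + D_3/(1+r)^3 + D_4/(1+r)^4 + D_5/(1+r)^5 + TV/(1+r)^5
    = 1.37613 + 1.50296 + 1.64148 + 1.79277 + 1.95800 + 37.38338 = 45.65472

$45.65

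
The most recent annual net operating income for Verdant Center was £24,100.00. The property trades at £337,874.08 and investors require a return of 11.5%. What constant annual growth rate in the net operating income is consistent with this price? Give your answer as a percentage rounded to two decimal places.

4.08%

P = D₀(1+g)/(r−g) ⇒ P(r−g) = D₀(1+g) ⇒ g(P+D₀) = P·r − D₀
g = (P·r − D₀)/(P + D₀) = (£337,874.08×0.115 − £24,100.00) / (£337,874.08 + £24,100.00) = 0.040764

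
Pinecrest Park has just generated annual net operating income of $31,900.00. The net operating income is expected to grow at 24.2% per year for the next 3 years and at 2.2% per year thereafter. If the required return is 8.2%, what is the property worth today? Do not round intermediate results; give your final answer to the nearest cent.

D_1 = 39619.80000
D_2 = 49207.79160
D_3 = 61116.07717
Terminal value at year 3: TV = D_3×(1+g_2)/(r−g_2) = 62460.63086/0.06 = 1041010.51441
P_0 = D_1/(1+r)^1 + D_2/(1+r)^2 + D_3/(1+r)^3 + TV/(1+r)^3
    = 36617.19039 + 42031.93204 + 48247.37485 + 821813.61828 = 948710.11555

$948710.12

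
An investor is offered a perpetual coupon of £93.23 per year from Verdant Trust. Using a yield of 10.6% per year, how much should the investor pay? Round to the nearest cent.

Level perpetuity: PV = C / r = £93.23 / 0.106 = £879.53

£879.53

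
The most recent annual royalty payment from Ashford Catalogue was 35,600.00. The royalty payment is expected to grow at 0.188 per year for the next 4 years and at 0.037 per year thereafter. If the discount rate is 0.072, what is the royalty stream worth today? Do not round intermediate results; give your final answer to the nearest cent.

1776237.57

D_1 = 42292.80000
D_2 = 50243.84640
D_3 = 59689.68952
D_4 = 70911.35115
Terminal value at year 4: TV = D_4×(1+g_2)/(r−g_2) = 73535.07115/0.035 = 2101002.03275
P_0 = D_1/(1+r)^1 + D_2/(1+r)^2 + D_3/(1+r)^3 + D_4/(1+r)^4 + TV/(1+r)^4
    = 39452.23881 + 43721.32435 + 48452.36318 + 53695.34277 + 1590916.29878 = 1776237.56789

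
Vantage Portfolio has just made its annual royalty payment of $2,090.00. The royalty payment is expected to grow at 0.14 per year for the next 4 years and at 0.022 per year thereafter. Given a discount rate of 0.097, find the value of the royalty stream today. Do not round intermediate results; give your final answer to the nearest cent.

D_1 = 2382.60000
D_2 = 2716.16400
D_3 = 3096.42696
D_4 = 3529.92673
Terminal value at year 4: TV = D_4×(1+g_2)/(r−g_2) = 3607.58512/0.075 = 48101.13497
P_0 = D_1/(1+r)^1 + D_2/(1+r)^2 + D_3/(1+r)^3 + D_4/(1+r)^4 + TV/(1+r)^4
    = 2171.92343 + 2257.05807 + 2345.52981 + 2437.46945 + 33214.58370 = 42426.56447

$42426.56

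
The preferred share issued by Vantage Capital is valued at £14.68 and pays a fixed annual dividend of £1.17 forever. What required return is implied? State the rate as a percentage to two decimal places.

P = C/r ⇒ r = C/P = £1.17/£14.68 = 0.079700

7.97%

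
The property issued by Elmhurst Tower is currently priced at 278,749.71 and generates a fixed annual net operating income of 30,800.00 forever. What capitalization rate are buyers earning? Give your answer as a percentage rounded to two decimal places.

11.05%

P = C/r ⇒ r = C/P = 30,800.00/278,749.71 = 0.110493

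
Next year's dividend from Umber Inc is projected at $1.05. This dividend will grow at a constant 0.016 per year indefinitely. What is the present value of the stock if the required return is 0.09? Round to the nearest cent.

Growing perpetuity: P = D₁ / (r − g) = $1.0500 / (0.09 − 0.016) = $14.19

$14.19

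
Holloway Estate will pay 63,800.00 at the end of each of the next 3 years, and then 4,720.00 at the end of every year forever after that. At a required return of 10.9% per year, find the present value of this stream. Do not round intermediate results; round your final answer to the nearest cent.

PV of 3-year annuity: 63,800.00 × [1 − (1+0.109)^−3] / 0.109 = 156180.56192
Perpetuity value at year 3: 4,720.00 / 0.109 = 43302.75229
PV of perpetuity: 43302.75229 / (1+0.109)^3 = 31748.32828
Total PV = 156180.56192 + 31748.32828 = 187928.89020

187928.89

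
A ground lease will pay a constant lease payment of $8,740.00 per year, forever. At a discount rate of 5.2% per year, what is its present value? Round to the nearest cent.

Level perpetuity: PV = C / r = $8,740.00 / 0.052 = $168,076.92

$168076.92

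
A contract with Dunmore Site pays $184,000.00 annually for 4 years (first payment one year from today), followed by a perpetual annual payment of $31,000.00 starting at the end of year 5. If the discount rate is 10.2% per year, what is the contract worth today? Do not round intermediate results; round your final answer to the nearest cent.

PV of 4-year annuity: $184,000.00 × [1 − (1+0.102)^−4] / 0.102 = 580739.02874
Perpetuity value at year 4: $31,000.00 / 0.102 = 303921.56863
PV of perpetuity: 303921.56863 / (1+0.102)^4 = 206079.66705
Total PV = 580739.02874 + 206079.66705 = 786818.69579

$786818.70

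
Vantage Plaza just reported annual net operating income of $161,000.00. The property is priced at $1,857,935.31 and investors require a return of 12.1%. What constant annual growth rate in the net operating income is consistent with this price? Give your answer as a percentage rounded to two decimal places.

P = D₀(1+g)/(r−g) ⇒ P(r−g) = D₀(1+g) ⇒ g(P+D₀) = P·r − D₀
g = (P·r − D₀)/(P + D₀) = ($1,857,935.31×0.121 − $161,000.00) / ($1,857,935.31 + $161,000.00) = 0.031606

3.16%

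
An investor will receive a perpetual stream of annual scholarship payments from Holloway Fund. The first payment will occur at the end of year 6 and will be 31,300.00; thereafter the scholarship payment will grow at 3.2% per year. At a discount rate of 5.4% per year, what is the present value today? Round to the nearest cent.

1093751.35

Value at end of year 5: C₁ / (r − g) = 31,300.00 / (0.054 − 0.032) = 1,422,727.2727
Discount to today: PV = 1,422,727.2727 / (1 + 0.054)^5 = 1,422,727.2727 / 1.300778 = 1,093,751.35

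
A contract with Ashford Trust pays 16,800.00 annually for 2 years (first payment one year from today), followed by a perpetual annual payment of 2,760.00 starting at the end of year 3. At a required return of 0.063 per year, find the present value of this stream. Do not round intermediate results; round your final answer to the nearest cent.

69442.55

PV of 2-year annuity: 16,800.00 × [1 − (1+0.063)^−2] / 0.063 = 30671.99189
Perpetuity value at year 2: 2,760.00 / 0.063 = 43809.52381
PV of perpetuity: 43809.52381 / (1+0.063)^2 = 38770.55371
Total PV = 30671.99189 + 38770.55371 = 69442.54560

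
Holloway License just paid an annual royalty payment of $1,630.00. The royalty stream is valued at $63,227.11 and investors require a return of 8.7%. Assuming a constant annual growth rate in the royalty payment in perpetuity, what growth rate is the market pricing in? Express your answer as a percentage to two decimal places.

P = D₀(1+g)/(r−g) ⇒ P(r−g) = D₀(1+g) ⇒ g(P+D₀) = P·r − D₀
g = (P·r − D₀)/(P + D₀) = ($63,227.11×0.087 − $1,630.00) / ($63,227.11 + $1,630.00) = 0.059681

5.97%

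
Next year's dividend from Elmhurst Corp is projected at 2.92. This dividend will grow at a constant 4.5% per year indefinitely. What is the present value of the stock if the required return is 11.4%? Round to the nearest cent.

42.32

Growing perpetuity: P = D₁ / (r − g) = 2.9200 / (0.114 − 0.045) = 42.32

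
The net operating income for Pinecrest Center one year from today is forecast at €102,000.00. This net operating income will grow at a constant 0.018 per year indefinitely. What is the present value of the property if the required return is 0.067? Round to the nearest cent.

€2081632.65

Growing perpetuity: P = D₁ / (r − g) = €102,000.0000 / (0.067 − 0.018) = €2,081,632.65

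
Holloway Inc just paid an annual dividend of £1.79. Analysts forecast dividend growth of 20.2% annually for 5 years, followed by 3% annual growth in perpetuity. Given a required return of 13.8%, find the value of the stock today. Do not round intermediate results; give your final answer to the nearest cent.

D_1 = 2.15158
D_2 = 2.58620
D_3 = 3.10861
D_4 = 3.73655
D_5 = 4.49133
Terminal value at year 5: TV = D_5×(1+g_2)/(r−g_2) = 4.62607/0.108 = 42.83402
P_0 = D_1/(1+r)^1 + D_2/(1+r)^2 + D_3/(1+r)^3 + D_4/(1+r)^4 + D_5/(1+r)^5 + TV/(1+r)^5
    = 1.89067 + 1.99700 + 2.10931 + 2.22793 + 2.35323 + 22.44283 = 33.02096

£33.02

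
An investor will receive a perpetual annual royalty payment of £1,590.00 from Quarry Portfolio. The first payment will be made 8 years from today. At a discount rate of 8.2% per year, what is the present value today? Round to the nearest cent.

Value at end of year 7: C / r = £1,590.00 / 0.082 = £19,390.2439
Discount to today: PV = £19,390.2439 / (1 + 0.082)^7 = £19,390.2439 / 1.736164 = £11,168.44

£11168.44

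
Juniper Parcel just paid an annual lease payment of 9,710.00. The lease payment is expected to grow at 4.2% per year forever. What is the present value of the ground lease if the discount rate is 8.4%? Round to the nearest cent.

D₁ = D₀ × (1 + g) = 9,710.00 × 1.042 = 10,117.8200
Growing perpetuity: P = D₁ / (r − g) = 10,117.8200 / (0.084 − 0.042) = 240,900.48

240900.48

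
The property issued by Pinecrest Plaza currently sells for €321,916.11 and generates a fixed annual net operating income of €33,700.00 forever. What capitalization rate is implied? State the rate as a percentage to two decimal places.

P = C/r ⇒ r = C/P = €33,700.00/€321,916.11 = 0.104686

10.47%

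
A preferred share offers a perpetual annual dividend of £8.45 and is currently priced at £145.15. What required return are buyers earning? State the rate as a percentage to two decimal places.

P = C/r ⇒ r = C/P = £8.45/£145.15 = 0.058216

5.82%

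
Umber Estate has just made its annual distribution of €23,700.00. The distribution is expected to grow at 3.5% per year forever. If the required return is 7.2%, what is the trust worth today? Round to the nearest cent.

€662959.46

D₁ = D₀ × (1 + g) = €23,700.00 × 1.035 = €24,529.5000
Growing perpetuity: P = D₁ / (r − g) = €24,529.5000 / (0.072 − 0.035) = €662,959.46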